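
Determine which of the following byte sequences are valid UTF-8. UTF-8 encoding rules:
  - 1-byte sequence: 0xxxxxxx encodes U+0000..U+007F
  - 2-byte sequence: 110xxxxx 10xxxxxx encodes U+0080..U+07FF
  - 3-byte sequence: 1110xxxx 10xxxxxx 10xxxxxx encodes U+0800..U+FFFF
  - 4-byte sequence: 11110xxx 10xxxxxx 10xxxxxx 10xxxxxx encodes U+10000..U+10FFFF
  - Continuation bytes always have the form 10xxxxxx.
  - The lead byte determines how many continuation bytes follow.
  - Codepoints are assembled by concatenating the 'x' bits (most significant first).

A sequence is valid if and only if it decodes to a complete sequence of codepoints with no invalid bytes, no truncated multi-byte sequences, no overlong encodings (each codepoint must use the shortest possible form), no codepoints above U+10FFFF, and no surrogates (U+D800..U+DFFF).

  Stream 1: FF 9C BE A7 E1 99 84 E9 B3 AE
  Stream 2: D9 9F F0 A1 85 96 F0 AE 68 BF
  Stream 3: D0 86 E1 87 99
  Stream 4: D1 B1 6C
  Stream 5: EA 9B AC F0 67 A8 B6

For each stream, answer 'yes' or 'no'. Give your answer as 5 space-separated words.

Answer: no no yes yes no

Derivation:
Stream 1: error at byte offset 0. INVALID
Stream 2: error at byte offset 8. INVALID
Stream 3: decodes cleanly. VALID
Stream 4: decodes cleanly. VALID
Stream 5: error at byte offset 4. INVALID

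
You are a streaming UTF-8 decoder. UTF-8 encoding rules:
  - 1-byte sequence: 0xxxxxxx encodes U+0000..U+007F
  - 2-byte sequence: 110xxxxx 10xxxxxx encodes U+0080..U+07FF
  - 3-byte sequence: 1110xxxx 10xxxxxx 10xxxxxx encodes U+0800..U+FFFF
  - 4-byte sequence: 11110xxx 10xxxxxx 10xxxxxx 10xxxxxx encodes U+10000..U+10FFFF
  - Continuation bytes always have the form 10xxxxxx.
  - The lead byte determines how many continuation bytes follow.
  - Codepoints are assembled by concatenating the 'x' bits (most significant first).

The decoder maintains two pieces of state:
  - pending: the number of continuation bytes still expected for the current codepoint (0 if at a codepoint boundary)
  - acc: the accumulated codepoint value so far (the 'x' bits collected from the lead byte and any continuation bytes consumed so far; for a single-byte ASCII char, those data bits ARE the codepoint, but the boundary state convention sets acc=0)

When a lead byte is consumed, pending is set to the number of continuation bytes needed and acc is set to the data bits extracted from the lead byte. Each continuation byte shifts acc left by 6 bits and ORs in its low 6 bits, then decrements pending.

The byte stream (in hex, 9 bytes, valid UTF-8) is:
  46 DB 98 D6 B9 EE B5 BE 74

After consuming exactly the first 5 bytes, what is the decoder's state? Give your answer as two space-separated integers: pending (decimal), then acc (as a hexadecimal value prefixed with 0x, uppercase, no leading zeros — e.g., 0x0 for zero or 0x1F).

Answer: 0 0x5B9

Derivation:
Byte[0]=46: 1-byte. pending=0, acc=0x0
Byte[1]=DB: 2-byte lead. pending=1, acc=0x1B
Byte[2]=98: continuation. acc=(acc<<6)|0x18=0x6D8, pending=0
Byte[3]=D6: 2-byte lead. pending=1, acc=0x16
Byte[4]=B9: continuation. acc=(acc<<6)|0x39=0x5B9, pending=0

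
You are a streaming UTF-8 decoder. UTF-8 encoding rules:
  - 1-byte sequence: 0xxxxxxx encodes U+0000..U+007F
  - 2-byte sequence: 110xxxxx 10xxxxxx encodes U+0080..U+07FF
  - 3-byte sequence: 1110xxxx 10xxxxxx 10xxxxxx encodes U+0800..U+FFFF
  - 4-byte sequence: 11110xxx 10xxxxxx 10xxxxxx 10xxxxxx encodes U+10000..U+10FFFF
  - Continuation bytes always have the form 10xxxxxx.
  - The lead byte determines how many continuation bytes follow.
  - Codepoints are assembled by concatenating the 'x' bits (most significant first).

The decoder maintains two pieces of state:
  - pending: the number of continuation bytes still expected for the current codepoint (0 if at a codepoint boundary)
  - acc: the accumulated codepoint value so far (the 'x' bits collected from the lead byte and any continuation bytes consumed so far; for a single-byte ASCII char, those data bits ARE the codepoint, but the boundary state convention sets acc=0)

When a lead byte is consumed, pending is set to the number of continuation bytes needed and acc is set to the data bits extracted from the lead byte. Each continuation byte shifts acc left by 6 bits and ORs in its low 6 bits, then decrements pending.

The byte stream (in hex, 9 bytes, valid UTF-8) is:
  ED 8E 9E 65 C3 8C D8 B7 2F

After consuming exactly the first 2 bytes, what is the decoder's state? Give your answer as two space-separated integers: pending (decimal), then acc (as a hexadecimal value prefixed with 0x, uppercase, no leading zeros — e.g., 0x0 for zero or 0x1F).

Byte[0]=ED: 3-byte lead. pending=2, acc=0xD
Byte[1]=8E: continuation. acc=(acc<<6)|0x0E=0x34E, pending=1

Answer: 1 0x34E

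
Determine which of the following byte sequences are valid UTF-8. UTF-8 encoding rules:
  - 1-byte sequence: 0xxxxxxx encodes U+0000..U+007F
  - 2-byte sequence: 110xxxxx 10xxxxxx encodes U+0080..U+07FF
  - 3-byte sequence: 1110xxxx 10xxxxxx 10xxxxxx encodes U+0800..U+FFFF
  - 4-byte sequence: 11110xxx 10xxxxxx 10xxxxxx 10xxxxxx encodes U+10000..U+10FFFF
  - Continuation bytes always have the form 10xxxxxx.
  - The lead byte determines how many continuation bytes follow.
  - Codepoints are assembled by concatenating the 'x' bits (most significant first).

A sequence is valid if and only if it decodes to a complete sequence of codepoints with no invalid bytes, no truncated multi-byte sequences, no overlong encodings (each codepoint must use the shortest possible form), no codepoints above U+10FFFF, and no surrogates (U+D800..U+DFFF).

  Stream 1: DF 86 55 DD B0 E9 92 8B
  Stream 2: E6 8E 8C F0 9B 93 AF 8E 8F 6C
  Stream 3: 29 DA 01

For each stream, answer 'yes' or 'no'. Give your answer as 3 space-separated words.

Answer: yes no no

Derivation:
Stream 1: decodes cleanly. VALID
Stream 2: error at byte offset 7. INVALID
Stream 3: error at byte offset 2. INVALID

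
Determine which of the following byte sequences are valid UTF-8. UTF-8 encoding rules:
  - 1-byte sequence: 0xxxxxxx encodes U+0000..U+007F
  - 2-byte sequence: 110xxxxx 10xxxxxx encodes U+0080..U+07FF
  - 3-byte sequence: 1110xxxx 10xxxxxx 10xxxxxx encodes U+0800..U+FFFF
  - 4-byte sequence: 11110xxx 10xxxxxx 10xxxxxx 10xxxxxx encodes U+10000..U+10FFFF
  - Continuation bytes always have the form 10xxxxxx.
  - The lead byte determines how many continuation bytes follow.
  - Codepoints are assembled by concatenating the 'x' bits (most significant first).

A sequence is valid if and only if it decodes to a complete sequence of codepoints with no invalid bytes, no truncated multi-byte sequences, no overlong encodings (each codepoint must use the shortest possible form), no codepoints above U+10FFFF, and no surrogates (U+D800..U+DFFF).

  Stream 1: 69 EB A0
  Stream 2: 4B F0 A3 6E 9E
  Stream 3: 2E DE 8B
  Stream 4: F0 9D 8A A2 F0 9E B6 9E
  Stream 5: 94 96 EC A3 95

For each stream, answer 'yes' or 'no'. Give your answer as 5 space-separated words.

Answer: no no yes yes no

Derivation:
Stream 1: error at byte offset 3. INVALID
Stream 2: error at byte offset 3. INVALID
Stream 3: decodes cleanly. VALID
Stream 4: decodes cleanly. VALID
Stream 5: error at byte offset 0. INVALID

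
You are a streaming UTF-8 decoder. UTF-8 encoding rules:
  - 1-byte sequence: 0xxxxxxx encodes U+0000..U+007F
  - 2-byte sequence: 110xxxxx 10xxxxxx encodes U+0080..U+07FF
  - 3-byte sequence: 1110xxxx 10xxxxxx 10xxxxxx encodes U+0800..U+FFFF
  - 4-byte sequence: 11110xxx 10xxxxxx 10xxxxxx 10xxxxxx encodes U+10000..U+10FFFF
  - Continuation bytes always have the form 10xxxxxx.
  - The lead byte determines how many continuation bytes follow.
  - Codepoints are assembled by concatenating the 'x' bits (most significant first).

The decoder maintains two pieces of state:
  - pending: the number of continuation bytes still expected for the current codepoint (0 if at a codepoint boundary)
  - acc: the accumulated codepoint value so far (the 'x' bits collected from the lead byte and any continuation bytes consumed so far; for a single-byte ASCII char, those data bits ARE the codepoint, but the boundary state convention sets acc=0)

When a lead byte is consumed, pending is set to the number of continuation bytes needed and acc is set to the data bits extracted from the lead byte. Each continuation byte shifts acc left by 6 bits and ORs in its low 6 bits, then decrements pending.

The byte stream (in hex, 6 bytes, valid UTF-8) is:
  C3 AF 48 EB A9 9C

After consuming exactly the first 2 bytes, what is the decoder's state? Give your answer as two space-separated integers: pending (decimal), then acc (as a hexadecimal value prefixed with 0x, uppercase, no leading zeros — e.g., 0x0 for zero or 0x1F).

Byte[0]=C3: 2-byte lead. pending=1, acc=0x3
Byte[1]=AF: continuation. acc=(acc<<6)|0x2F=0xEF, pending=0

Answer: 0 0xEF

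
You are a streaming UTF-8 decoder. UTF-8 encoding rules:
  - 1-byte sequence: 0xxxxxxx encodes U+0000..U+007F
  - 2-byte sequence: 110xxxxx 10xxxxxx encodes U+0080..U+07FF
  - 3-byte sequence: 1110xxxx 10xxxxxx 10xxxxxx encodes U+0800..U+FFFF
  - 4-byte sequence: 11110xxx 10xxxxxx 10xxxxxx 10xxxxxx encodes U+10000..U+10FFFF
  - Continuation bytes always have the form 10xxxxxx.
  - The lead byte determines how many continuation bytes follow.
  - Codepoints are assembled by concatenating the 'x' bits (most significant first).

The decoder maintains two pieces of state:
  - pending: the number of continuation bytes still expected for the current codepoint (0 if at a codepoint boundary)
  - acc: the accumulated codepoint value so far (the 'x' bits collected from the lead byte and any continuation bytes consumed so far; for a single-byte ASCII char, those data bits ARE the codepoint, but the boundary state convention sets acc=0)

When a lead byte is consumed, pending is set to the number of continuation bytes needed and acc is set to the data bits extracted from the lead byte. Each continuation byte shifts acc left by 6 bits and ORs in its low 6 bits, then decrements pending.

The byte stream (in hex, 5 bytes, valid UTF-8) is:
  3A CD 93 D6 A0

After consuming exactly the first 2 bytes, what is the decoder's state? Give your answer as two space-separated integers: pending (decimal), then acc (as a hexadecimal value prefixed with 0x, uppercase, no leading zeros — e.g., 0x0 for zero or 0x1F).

Answer: 1 0xD

Derivation:
Byte[0]=3A: 1-byte. pending=0, acc=0x0
Byte[1]=CD: 2-byte lead. pending=1, acc=0xD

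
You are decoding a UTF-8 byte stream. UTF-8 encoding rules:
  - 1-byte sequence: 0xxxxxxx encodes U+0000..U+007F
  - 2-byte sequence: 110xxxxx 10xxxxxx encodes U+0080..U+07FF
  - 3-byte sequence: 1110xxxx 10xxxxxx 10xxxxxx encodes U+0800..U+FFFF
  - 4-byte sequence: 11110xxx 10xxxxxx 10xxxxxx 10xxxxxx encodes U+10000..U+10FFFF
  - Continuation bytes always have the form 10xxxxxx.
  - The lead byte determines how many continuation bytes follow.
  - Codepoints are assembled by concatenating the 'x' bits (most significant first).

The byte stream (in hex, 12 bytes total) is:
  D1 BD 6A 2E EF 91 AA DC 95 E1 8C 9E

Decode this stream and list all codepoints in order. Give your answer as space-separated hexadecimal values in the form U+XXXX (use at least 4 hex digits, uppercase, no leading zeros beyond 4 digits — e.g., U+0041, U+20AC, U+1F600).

Byte[0]=D1: 2-byte lead, need 1 cont bytes. acc=0x11
Byte[1]=BD: continuation. acc=(acc<<6)|0x3D=0x47D
Completed: cp=U+047D (starts at byte 0)
Byte[2]=6A: 1-byte ASCII. cp=U+006A
Byte[3]=2E: 1-byte ASCII. cp=U+002E
Byte[4]=EF: 3-byte lead, need 2 cont bytes. acc=0xF
Byte[5]=91: continuation. acc=(acc<<6)|0x11=0x3D1
Byte[6]=AA: continuation. acc=(acc<<6)|0x2A=0xF46A
Completed: cp=U+F46A (starts at byte 4)
Byte[7]=DC: 2-byte lead, need 1 cont bytes. acc=0x1C
Byte[8]=95: continuation. acc=(acc<<6)|0x15=0x715
Completed: cp=U+0715 (starts at byte 7)
Byte[9]=E1: 3-byte lead, need 2 cont bytes. acc=0x1
Byte[10]=8C: continuation. acc=(acc<<6)|0x0C=0x4C
Byte[11]=9E: continuation. acc=(acc<<6)|0x1E=0x131E
Completed: cp=U+131E (starts at byte 9)

Answer: U+047D U+006A U+002E U+F46A U+0715 U+131E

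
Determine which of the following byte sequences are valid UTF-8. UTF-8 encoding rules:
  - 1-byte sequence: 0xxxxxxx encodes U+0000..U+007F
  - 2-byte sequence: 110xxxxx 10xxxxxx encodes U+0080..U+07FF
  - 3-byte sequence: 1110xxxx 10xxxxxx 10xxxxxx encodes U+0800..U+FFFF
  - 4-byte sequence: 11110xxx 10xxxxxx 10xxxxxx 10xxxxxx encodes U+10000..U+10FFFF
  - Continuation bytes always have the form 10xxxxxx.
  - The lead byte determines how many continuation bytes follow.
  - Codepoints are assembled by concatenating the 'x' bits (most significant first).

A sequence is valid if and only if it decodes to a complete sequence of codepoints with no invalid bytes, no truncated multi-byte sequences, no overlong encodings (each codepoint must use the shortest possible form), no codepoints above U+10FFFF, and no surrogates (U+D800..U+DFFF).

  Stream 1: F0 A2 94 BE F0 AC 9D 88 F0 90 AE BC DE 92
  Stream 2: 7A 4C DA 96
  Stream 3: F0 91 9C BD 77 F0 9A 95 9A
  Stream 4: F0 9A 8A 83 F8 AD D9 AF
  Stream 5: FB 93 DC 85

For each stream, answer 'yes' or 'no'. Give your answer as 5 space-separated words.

Stream 1: decodes cleanly. VALID
Stream 2: decodes cleanly. VALID
Stream 3: decodes cleanly. VALID
Stream 4: error at byte offset 4. INVALID
Stream 5: error at byte offset 0. INVALID

Answer: yes yes yes no no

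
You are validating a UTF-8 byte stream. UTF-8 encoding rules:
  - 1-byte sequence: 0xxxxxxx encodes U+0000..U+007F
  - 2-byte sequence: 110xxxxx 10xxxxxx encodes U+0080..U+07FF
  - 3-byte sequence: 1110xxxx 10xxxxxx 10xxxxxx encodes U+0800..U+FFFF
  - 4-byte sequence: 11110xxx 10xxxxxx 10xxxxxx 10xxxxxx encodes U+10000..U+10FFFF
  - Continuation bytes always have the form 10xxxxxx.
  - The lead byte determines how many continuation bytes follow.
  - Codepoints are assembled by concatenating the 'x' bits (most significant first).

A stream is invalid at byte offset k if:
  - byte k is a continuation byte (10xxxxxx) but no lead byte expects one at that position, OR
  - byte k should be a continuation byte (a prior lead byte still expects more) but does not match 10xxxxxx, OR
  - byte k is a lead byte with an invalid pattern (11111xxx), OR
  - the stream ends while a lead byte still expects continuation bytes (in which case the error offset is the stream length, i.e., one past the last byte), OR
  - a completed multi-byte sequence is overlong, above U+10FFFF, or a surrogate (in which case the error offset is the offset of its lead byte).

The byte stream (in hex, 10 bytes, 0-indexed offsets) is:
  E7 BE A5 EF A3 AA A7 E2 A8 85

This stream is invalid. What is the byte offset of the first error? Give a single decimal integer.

Answer: 6

Derivation:
Byte[0]=E7: 3-byte lead, need 2 cont bytes. acc=0x7
Byte[1]=BE: continuation. acc=(acc<<6)|0x3E=0x1FE
Byte[2]=A5: continuation. acc=(acc<<6)|0x25=0x7FA5
Completed: cp=U+7FA5 (starts at byte 0)
Byte[3]=EF: 3-byte lead, need 2 cont bytes. acc=0xF
Byte[4]=A3: continuation. acc=(acc<<6)|0x23=0x3E3
Byte[5]=AA: continuation. acc=(acc<<6)|0x2A=0xF8EA
Completed: cp=U+F8EA (starts at byte 3)
Byte[6]=A7: INVALID lead byte (not 0xxx/110x/1110/11110)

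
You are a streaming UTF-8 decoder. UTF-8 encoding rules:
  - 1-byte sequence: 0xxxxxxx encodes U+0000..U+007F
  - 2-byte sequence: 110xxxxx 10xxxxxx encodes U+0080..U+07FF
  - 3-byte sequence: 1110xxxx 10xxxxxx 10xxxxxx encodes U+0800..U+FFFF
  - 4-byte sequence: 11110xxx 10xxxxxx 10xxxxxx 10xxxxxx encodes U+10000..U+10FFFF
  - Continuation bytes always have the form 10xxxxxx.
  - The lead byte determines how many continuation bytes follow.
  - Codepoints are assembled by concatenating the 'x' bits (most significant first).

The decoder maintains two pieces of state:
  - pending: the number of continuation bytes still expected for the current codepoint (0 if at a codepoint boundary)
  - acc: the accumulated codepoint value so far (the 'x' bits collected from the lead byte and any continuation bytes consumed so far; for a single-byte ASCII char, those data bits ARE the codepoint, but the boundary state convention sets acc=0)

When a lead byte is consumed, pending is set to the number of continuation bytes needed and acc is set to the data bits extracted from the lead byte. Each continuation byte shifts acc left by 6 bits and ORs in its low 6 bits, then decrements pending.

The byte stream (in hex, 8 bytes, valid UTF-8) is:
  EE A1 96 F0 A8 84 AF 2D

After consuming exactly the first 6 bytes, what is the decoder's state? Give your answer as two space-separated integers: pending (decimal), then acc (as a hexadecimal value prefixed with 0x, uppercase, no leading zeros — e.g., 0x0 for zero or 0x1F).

Byte[0]=EE: 3-byte lead. pending=2, acc=0xE
Byte[1]=A1: continuation. acc=(acc<<6)|0x21=0x3A1, pending=1
Byte[2]=96: continuation. acc=(acc<<6)|0x16=0xE856, pending=0
Byte[3]=F0: 4-byte lead. pending=3, acc=0x0
Byte[4]=A8: continuation. acc=(acc<<6)|0x28=0x28, pending=2
Byte[5]=84: continuation. acc=(acc<<6)|0x04=0xA04, pending=1

Answer: 1 0xA04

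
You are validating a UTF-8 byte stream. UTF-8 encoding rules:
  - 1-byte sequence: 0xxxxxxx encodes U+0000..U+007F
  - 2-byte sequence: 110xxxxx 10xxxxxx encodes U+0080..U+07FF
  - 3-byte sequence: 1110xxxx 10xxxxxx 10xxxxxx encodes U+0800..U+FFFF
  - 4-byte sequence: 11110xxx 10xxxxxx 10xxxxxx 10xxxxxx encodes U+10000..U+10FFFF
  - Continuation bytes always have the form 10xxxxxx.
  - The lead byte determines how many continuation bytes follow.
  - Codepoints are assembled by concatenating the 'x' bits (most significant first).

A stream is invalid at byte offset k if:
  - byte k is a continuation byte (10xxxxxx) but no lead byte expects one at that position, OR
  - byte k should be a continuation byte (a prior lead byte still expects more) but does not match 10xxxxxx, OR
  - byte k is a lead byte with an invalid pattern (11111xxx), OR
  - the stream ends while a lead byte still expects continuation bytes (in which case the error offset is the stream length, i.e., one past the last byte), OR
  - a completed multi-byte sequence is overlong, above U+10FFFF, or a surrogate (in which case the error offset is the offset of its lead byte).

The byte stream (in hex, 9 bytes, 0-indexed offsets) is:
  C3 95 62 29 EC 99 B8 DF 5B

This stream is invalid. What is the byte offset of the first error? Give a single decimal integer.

Byte[0]=C3: 2-byte lead, need 1 cont bytes. acc=0x3
Byte[1]=95: continuation. acc=(acc<<6)|0x15=0xD5
Completed: cp=U+00D5 (starts at byte 0)
Byte[2]=62: 1-byte ASCII. cp=U+0062
Byte[3]=29: 1-byte ASCII. cp=U+0029
Byte[4]=EC: 3-byte lead, need 2 cont bytes. acc=0xC
Byte[5]=99: continuation. acc=(acc<<6)|0x19=0x319
Byte[6]=B8: continuation. acc=(acc<<6)|0x38=0xC678
Completed: cp=U+C678 (starts at byte 4)
Byte[7]=DF: 2-byte lead, need 1 cont bytes. acc=0x1F
Byte[8]=5B: expected 10xxxxxx continuation. INVALID

Answer: 8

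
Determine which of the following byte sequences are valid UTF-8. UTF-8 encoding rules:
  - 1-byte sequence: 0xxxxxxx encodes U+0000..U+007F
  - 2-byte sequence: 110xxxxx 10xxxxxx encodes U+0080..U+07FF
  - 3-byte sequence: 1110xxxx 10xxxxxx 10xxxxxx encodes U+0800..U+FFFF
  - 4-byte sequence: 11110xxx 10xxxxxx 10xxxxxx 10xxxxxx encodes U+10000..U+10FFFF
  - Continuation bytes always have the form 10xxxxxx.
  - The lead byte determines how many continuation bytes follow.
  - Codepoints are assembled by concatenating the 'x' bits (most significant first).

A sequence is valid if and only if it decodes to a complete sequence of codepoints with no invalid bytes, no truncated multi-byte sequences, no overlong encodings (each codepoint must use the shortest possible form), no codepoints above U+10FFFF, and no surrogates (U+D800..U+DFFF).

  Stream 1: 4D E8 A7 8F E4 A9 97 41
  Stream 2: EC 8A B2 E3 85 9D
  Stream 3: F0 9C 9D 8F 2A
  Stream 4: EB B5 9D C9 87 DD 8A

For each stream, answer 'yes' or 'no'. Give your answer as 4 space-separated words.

Answer: yes yes yes yes

Derivation:
Stream 1: decodes cleanly. VALID
Stream 2: decodes cleanly. VALID
Stream 3: decodes cleanly. VALID
Stream 4: decodes cleanly. VALID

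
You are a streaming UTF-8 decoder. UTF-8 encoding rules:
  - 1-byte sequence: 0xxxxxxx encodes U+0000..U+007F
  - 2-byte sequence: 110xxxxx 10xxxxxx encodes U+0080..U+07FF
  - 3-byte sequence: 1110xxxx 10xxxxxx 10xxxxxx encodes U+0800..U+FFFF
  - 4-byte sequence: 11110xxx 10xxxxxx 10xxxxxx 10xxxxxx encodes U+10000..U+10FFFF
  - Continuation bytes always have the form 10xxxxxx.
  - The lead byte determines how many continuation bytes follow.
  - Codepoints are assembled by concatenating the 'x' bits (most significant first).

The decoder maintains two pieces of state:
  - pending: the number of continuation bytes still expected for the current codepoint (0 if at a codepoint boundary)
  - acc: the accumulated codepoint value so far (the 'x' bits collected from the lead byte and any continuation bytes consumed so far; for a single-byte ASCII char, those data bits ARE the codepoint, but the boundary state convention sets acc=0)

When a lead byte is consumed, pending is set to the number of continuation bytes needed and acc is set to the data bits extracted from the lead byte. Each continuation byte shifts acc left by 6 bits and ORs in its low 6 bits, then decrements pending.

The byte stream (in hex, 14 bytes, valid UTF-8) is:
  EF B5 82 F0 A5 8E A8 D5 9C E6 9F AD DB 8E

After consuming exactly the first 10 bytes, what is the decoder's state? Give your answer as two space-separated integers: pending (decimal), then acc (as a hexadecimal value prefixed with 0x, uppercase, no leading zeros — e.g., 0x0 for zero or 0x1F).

Byte[0]=EF: 3-byte lead. pending=2, acc=0xF
Byte[1]=B5: continuation. acc=(acc<<6)|0x35=0x3F5, pending=1
Byte[2]=82: continuation. acc=(acc<<6)|0x02=0xFD42, pending=0
Byte[3]=F0: 4-byte lead. pending=3, acc=0x0
Byte[4]=A5: continuation. acc=(acc<<6)|0x25=0x25, pending=2
Byte[5]=8E: continuation. acc=(acc<<6)|0x0E=0x94E, pending=1
Byte[6]=A8: continuation. acc=(acc<<6)|0x28=0x253A8, pending=0
Byte[7]=D5: 2-byte lead. pending=1, acc=0x15
Byte[8]=9C: continuation. acc=(acc<<6)|0x1C=0x55C, pending=0
Byte[9]=E6: 3-byte lead. pending=2, acc=0x6

Answer: 2 0x6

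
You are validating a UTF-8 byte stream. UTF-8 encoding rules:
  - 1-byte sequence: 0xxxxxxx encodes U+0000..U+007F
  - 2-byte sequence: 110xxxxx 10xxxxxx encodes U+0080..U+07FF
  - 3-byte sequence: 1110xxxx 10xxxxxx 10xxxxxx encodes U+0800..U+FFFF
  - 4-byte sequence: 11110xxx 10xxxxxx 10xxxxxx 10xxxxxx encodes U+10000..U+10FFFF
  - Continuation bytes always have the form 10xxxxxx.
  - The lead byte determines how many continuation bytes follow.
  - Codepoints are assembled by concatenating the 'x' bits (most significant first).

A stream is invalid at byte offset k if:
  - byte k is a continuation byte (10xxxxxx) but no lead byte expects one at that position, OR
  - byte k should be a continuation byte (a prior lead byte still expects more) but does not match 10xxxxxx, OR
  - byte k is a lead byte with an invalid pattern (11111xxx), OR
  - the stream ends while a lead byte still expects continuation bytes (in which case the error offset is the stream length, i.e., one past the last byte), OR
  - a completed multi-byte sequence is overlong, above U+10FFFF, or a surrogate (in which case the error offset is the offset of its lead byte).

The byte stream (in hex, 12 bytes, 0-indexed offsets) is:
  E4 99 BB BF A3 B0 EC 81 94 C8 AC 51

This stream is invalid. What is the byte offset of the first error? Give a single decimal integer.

Answer: 3

Derivation:
Byte[0]=E4: 3-byte lead, need 2 cont bytes. acc=0x4
Byte[1]=99: continuation. acc=(acc<<6)|0x19=0x119
Byte[2]=BB: continuation. acc=(acc<<6)|0x3B=0x467B
Completed: cp=U+467B (starts at byte 0)
Byte[3]=BF: INVALID lead byte (not 0xxx/110x/1110/11110)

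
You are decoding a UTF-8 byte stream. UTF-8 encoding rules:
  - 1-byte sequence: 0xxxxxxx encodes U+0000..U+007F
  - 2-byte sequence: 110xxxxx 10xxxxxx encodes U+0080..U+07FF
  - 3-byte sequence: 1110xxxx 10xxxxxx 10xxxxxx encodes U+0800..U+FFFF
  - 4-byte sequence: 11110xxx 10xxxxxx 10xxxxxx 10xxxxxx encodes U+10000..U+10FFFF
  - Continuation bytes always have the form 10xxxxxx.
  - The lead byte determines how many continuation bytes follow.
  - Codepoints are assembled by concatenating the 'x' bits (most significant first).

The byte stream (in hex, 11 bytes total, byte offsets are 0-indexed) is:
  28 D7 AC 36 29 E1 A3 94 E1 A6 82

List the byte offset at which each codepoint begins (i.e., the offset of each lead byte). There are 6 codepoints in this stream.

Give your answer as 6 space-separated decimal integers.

Answer: 0 1 3 4 5 8

Derivation:
Byte[0]=28: 1-byte ASCII. cp=U+0028
Byte[1]=D7: 2-byte lead, need 1 cont bytes. acc=0x17
Byte[2]=AC: continuation. acc=(acc<<6)|0x2C=0x5EC
Completed: cp=U+05EC (starts at byte 1)
Byte[3]=36: 1-byte ASCII. cp=U+0036
Byte[4]=29: 1-byte ASCII. cp=U+0029
Byte[5]=E1: 3-byte lead, need 2 cont bytes. acc=0x1
Byte[6]=A3: continuation. acc=(acc<<6)|0x23=0x63
Byte[7]=94: continuation. acc=(acc<<6)|0x14=0x18D4
Completed: cp=U+18D4 (starts at byte 5)
Byte[8]=E1: 3-byte lead, need 2 cont bytes. acc=0x1
Byte[9]=A6: continuation. acc=(acc<<6)|0x26=0x66
Byte[10]=82: continuation. acc=(acc<<6)|0x02=0x1982
Completed: cp=U+1982 (starts at byte 8)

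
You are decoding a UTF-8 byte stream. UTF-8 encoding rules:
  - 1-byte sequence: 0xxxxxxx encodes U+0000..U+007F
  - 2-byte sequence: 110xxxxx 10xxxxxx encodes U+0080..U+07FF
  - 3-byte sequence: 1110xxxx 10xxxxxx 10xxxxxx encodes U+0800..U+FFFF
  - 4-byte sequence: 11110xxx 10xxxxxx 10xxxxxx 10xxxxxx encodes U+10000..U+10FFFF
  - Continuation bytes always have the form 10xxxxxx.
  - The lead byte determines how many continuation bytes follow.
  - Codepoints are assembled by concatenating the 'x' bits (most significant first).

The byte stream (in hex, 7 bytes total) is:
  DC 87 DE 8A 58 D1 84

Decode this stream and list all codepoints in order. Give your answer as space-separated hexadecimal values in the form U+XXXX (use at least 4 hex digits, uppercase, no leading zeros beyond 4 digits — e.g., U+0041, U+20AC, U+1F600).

Answer: U+0707 U+078A U+0058 U+0444

Derivation:
Byte[0]=DC: 2-byte lead, need 1 cont bytes. acc=0x1C
Byte[1]=87: continuation. acc=(acc<<6)|0x07=0x707
Completed: cp=U+0707 (starts at byte 0)
Byte[2]=DE: 2-byte lead, need 1 cont bytes. acc=0x1E
Byte[3]=8A: continuation. acc=(acc<<6)|0x0A=0x78A
Completed: cp=U+078A (starts at byte 2)
Byte[4]=58: 1-byte ASCII. cp=U+0058
Byte[5]=D1: 2-byte lead, need 1 cont bytes. acc=0x11
Byte[6]=84: continuation. acc=(acc<<6)|0x04=0x444
Completed: cp=U+0444 (starts at byte 5)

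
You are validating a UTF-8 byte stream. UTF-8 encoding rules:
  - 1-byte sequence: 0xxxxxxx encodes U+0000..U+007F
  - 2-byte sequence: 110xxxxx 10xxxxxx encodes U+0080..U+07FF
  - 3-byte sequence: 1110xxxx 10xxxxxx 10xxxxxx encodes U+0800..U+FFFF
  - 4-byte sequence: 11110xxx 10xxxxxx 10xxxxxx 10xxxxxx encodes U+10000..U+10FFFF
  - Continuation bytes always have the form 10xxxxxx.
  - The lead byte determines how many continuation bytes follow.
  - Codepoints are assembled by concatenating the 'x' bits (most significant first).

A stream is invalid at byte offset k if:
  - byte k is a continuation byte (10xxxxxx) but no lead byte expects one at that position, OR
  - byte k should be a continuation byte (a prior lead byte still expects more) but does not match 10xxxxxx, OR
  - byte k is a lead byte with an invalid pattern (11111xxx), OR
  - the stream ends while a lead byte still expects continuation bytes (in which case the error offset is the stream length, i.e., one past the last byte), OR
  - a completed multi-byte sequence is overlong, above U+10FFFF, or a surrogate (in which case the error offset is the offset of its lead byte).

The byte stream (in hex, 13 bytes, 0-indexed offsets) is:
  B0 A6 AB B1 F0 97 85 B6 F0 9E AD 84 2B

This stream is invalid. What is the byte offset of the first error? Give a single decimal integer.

Answer: 0

Derivation:
Byte[0]=B0: INVALID lead byte (not 0xxx/110x/1110/11110)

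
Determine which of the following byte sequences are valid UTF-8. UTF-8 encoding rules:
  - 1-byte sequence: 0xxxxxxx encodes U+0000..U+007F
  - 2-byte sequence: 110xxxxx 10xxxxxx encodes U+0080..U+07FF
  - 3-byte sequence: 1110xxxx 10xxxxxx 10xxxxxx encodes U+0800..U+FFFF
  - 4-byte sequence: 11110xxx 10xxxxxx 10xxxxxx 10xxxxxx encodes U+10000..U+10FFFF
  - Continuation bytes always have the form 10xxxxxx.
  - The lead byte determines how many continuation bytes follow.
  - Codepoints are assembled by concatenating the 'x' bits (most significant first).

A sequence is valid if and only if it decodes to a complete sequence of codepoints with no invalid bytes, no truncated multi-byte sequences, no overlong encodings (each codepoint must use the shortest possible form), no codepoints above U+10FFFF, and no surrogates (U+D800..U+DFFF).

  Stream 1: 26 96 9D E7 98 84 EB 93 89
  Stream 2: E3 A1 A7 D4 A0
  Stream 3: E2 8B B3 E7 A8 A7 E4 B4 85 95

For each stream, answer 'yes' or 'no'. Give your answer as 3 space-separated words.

Stream 1: error at byte offset 1. INVALID
Stream 2: decodes cleanly. VALID
Stream 3: error at byte offset 9. INVALID

Answer: no yes no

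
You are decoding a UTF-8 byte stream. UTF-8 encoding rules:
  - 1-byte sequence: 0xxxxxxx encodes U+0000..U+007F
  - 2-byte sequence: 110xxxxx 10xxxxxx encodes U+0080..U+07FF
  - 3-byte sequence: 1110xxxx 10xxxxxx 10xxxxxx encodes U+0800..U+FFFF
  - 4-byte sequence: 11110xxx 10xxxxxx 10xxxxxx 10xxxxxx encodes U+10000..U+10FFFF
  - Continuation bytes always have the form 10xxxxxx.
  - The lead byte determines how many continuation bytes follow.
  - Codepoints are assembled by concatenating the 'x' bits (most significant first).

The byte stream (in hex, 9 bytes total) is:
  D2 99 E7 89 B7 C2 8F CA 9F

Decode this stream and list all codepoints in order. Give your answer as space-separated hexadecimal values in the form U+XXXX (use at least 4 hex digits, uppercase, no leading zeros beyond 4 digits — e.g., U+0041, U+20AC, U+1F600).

Byte[0]=D2: 2-byte lead, need 1 cont bytes. acc=0x12
Byte[1]=99: continuation. acc=(acc<<6)|0x19=0x499
Completed: cp=U+0499 (starts at byte 0)
Byte[2]=E7: 3-byte lead, need 2 cont bytes. acc=0x7
Byte[3]=89: continuation. acc=(acc<<6)|0x09=0x1C9
Byte[4]=B7: continuation. acc=(acc<<6)|0x37=0x7277
Completed: cp=U+7277 (starts at byte 2)
Byte[5]=C2: 2-byte lead, need 1 cont bytes. acc=0x2
Byte[6]=8F: continuation. acc=(acc<<6)|0x0F=0x8F
Completed: cp=U+008F (starts at byte 5)
Byte[7]=CA: 2-byte lead, need 1 cont bytes. acc=0xA
Byte[8]=9F: continuation. acc=(acc<<6)|0x1F=0x29F
Completed: cp=U+029F (starts at byte 7)

Answer: U+0499 U+7277 U+008F U+029F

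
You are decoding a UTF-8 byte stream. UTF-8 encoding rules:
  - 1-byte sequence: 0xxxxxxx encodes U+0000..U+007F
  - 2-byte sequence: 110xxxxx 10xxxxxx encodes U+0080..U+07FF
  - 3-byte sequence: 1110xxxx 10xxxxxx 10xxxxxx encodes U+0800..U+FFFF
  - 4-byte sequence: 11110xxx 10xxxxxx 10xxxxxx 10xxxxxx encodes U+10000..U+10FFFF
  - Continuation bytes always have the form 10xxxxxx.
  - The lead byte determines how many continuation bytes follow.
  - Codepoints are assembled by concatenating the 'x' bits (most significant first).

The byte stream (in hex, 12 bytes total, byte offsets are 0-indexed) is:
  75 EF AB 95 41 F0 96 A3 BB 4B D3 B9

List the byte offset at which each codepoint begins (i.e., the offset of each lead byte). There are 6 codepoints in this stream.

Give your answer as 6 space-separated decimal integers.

Answer: 0 1 4 5 9 10

Derivation:
Byte[0]=75: 1-byte ASCII. cp=U+0075
Byte[1]=EF: 3-byte lead, need 2 cont bytes. acc=0xF
Byte[2]=AB: continuation. acc=(acc<<6)|0x2B=0x3EB
Byte[3]=95: continuation. acc=(acc<<6)|0x15=0xFAD5
Completed: cp=U+FAD5 (starts at byte 1)
Byte[4]=41: 1-byte ASCII. cp=U+0041
Byte[5]=F0: 4-byte lead, need 3 cont bytes. acc=0x0
Byte[6]=96: continuation. acc=(acc<<6)|0x16=0x16
Byte[7]=A3: continuation. acc=(acc<<6)|0x23=0x5A3
Byte[8]=BB: continuation. acc=(acc<<6)|0x3B=0x168FB
Completed: cp=U+168FB (starts at byte 5)
Byte[9]=4B: 1-byte ASCII. cp=U+004B
Byte[10]=D3: 2-byte lead, need 1 cont bytes. acc=0x13
Byte[11]=B9: continuation. acc=(acc<<6)|0x39=0x4F9
Completed: cp=U+04F9 (starts at byte 10)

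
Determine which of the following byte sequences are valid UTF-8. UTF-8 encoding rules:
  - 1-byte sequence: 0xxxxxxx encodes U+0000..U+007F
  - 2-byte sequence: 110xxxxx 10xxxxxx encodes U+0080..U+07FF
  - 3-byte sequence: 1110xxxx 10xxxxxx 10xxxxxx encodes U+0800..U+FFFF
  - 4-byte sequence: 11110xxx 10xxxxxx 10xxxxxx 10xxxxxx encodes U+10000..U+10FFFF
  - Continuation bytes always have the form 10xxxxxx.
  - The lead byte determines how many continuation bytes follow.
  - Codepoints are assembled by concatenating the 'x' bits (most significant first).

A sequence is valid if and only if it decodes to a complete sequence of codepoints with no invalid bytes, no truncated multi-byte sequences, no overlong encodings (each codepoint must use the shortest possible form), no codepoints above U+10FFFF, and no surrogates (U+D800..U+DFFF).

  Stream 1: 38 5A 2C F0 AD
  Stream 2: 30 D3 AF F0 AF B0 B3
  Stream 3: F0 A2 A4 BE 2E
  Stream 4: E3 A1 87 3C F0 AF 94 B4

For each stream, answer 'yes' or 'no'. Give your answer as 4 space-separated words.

Stream 1: error at byte offset 5. INVALID
Stream 2: decodes cleanly. VALID
Stream 3: decodes cleanly. VALID
Stream 4: decodes cleanly. VALID

Answer: no yes yes yes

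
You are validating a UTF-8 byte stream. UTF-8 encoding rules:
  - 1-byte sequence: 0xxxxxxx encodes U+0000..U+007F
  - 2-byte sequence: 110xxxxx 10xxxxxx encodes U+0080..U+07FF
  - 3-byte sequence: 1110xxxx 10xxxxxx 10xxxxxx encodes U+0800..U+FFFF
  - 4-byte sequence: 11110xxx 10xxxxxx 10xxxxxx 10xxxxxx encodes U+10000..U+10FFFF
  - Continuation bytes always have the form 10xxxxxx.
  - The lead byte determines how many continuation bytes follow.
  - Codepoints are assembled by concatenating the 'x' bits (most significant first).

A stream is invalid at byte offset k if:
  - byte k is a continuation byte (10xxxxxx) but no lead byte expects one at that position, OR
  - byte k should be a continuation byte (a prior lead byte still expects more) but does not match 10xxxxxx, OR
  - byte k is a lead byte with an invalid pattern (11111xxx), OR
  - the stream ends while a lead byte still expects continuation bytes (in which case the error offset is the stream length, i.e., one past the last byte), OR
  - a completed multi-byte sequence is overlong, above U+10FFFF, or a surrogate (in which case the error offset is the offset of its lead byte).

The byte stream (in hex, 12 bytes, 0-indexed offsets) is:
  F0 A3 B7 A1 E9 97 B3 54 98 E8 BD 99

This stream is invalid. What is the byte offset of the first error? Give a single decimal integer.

Answer: 8

Derivation:
Byte[0]=F0: 4-byte lead, need 3 cont bytes. acc=0x0
Byte[1]=A3: continuation. acc=(acc<<6)|0x23=0x23
Byte[2]=B7: continuation. acc=(acc<<6)|0x37=0x8F7
Byte[3]=A1: continuation. acc=(acc<<6)|0x21=0x23DE1
Completed: cp=U+23DE1 (starts at byte 0)
Byte[4]=E9: 3-byte lead, need 2 cont bytes. acc=0x9
Byte[5]=97: continuation. acc=(acc<<6)|0x17=0x257
Byte[6]=B3: continuation. acc=(acc<<6)|0x33=0x95F3
Completed: cp=U+95F3 (starts at byte 4)
Byte[7]=54: 1-byte ASCII. cp=U+0054
Byte[8]=98: INVALID lead byte (not 0xxx/110x/1110/11110)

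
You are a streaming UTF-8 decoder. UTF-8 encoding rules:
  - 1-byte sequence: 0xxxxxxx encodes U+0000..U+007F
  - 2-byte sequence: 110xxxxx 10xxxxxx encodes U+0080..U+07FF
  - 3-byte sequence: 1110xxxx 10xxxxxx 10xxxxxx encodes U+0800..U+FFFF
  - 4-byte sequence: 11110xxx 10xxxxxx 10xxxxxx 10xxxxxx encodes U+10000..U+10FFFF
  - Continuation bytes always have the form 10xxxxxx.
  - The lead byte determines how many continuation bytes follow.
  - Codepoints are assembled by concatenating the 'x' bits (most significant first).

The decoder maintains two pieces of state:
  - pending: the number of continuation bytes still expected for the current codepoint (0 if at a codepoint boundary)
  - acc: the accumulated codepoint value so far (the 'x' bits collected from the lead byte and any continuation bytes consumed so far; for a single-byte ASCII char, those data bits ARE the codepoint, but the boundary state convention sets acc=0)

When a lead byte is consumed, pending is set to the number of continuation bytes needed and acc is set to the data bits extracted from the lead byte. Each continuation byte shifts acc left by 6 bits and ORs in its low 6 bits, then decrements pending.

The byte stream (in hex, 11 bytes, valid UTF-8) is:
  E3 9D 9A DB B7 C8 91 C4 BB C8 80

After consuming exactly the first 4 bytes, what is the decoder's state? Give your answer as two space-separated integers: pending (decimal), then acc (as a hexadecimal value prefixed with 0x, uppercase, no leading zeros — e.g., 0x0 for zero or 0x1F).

Byte[0]=E3: 3-byte lead. pending=2, acc=0x3
Byte[1]=9D: continuation. acc=(acc<<6)|0x1D=0xDD, pending=1
Byte[2]=9A: continuation. acc=(acc<<6)|0x1A=0x375A, pending=0
Byte[3]=DB: 2-byte lead. pending=1, acc=0x1B

Answer: 1 0x1B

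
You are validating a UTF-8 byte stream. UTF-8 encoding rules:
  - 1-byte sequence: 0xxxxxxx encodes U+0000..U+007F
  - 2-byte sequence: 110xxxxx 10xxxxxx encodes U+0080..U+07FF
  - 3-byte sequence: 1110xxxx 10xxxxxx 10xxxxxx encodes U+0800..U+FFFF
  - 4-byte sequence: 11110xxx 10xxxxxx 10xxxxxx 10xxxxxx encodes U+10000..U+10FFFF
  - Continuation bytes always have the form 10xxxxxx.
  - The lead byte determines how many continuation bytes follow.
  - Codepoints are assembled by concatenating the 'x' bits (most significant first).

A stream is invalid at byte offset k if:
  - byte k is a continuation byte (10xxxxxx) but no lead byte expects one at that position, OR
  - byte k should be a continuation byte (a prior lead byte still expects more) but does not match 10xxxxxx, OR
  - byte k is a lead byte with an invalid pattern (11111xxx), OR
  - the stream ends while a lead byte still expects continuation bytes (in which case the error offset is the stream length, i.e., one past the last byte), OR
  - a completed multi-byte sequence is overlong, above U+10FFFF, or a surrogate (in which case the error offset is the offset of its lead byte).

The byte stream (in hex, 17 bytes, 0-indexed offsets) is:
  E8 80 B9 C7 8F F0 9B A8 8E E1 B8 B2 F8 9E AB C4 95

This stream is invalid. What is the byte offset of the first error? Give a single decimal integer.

Byte[0]=E8: 3-byte lead, need 2 cont bytes. acc=0x8
Byte[1]=80: continuation. acc=(acc<<6)|0x00=0x200
Byte[2]=B9: continuation. acc=(acc<<6)|0x39=0x8039
Completed: cp=U+8039 (starts at byte 0)
Byte[3]=C7: 2-byte lead, need 1 cont bytes. acc=0x7
Byte[4]=8F: continuation. acc=(acc<<6)|0x0F=0x1CF
Completed: cp=U+01CF (starts at byte 3)
Byte[5]=F0: 4-byte lead, need 3 cont bytes. acc=0x0
Byte[6]=9B: continuation. acc=(acc<<6)|0x1B=0x1B
Byte[7]=A8: continuation. acc=(acc<<6)|0x28=0x6E8
Byte[8]=8E: continuation. acc=(acc<<6)|0x0E=0x1BA0E
Completed: cp=U+1BA0E (starts at byte 5)
Byte[9]=E1: 3-byte lead, need 2 cont bytes. acc=0x1
Byte[10]=B8: continuation. acc=(acc<<6)|0x38=0x78
Byte[11]=B2: continuation. acc=(acc<<6)|0x32=0x1E32
Completed: cp=U+1E32 (starts at byte 9)
Byte[12]=F8: INVALID lead byte (not 0xxx/110x/1110/11110)

Answer: 12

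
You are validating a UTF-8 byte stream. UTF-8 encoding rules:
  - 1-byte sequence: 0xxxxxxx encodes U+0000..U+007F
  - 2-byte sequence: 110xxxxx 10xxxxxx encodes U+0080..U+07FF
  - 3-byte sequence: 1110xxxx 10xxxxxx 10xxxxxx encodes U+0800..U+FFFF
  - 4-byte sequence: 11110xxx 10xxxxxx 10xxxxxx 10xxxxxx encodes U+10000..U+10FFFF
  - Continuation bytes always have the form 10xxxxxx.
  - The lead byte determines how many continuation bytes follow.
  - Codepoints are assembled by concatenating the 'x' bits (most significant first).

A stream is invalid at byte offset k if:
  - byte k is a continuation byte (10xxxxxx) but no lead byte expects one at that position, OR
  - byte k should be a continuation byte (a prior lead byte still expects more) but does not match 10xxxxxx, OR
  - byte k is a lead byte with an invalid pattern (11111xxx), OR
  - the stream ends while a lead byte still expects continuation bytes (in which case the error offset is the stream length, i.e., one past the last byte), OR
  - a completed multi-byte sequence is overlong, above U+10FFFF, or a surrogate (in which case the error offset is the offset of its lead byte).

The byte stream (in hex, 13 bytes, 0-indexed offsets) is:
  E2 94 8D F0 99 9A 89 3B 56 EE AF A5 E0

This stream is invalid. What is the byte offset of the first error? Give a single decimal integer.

Answer: 13

Derivation:
Byte[0]=E2: 3-byte lead, need 2 cont bytes. acc=0x2
Byte[1]=94: continuation. acc=(acc<<6)|0x14=0x94
Byte[2]=8D: continuation. acc=(acc<<6)|0x0D=0x250D
Completed: cp=U+250D (starts at byte 0)
Byte[3]=F0: 4-byte lead, need 3 cont bytes. acc=0x0
Byte[4]=99: continuation. acc=(acc<<6)|0x19=0x19
Byte[5]=9A: continuation. acc=(acc<<6)|0x1A=0x65A
Byte[6]=89: continuation. acc=(acc<<6)|0x09=0x19689
Completed: cp=U+19689 (starts at byte 3)
Byte[7]=3B: 1-byte ASCII. cp=U+003B
Byte[8]=56: 1-byte ASCII. cp=U+0056
Byte[9]=EE: 3-byte lead, need 2 cont bytes. acc=0xE
Byte[10]=AF: continuation. acc=(acc<<6)|0x2F=0x3AF
Byte[11]=A5: continuation. acc=(acc<<6)|0x25=0xEBE5
Completed: cp=U+EBE5 (starts at byte 9)
Byte[12]=E0: 3-byte lead, need 2 cont bytes. acc=0x0
Byte[13]: stream ended, expected continuation. INVALID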